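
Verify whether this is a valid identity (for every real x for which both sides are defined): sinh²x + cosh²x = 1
Claim: sinh²x + cosh²x = 1.
Test a specific point where both sides are defined: x = 1/2.
LHS = sinh²x + cosh²x ≈ 1.5431
RHS = 1 ≈ 1.0000
Since 1.5431 ≠ 1.0000, the equation fails at this point, so it cannot hold for every real x for which both sides are defined.
The correct hyperbolic identity is cosh²x - sinh²x = 1 (a difference); the sum sinh²x + cosh²x equals cosh(2x).

Conclusion: No, this is NOT an identity.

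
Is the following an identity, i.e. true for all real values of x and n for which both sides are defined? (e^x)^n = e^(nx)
Claim: (e^x)^n = e^(nx).
Reasoning: e^x is a positive real number, and for a positive base B and real exponent n, B^n = e^(n·ln B). With B = e^x, ln B = x, so (e^x)^n = e^(n·x).
So the two sides agree for all real values of x and n for which both sides are defined.

Conclusion: Yes, this is an identity.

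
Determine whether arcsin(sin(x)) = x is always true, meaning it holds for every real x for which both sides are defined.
Claim: arcsin(sin(x)) = x.
Test a specific point where both sides are defined: x = 3π/4.
LHS = arcsin(sin(x)) ≈ 0.7854
RHS = x ≈ 2.3562
Since 0.7854 ≠ 2.3562, the equation fails at this point, so it cannot hold for every real x for which both sides are defined.
arcsin only returns values in [-π/2, π/2], so arcsin(sin(x)) = x holds only for x in that interval, not for all real x.

Conclusion: No, this is NOT an identity.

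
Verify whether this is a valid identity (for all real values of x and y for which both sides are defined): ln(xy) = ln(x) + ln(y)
Claim: ln(xy) = ln(x) + ln(y).
Reasoning: Both sides are simultaneously defined only when x, y > 0. Write x = e^p, y = e^q (p = ln x, q = ln y). Then xy = e^p · e^q = e^(p+q), so ln(xy) = p + q = ln(x) + ln(y).
So the two sides agree for all real values of x and y for which both sides are defined.

Conclusion: Yes, this is an identity.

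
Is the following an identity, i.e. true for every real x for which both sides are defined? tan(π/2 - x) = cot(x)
Yes, this is an identity.

Claim: tan(π/2 - x) = cot(x).
Reasoning: tan(π/2 - x) = sin(π/2 - x)/cos(π/2 - x) = cos(x)/sin(x) = cot(x), using the cofunction identities sin(π/2 - x) = cos(x) and cos(π/2 - x) = sin(x).
So the two sides agree for every real x for which both sides are defined.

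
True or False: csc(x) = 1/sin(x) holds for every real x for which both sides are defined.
Claim: csc(x) = 1/sin(x).
Reasoning: csc(x) is by definition the reciprocal of sin(x), wherever sin(x) ≠ 0.
So the two sides agree for every real x for which both sides are defined.

Conclusion: True.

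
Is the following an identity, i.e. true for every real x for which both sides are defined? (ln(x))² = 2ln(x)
Claim: (ln(x))² = 2ln(x).
Test a specific point where both sides are defined: x = 3/2.
LHS = (ln(x))² ≈ 0.1644
RHS = 2ln(x) ≈ 0.8109
Since 0.1644 ≠ 0.8109, the equation fails at this point, so it cannot hold for every real x for which both sides are defined.
2ln(x) equals ln(x²), which is not the same as (ln x)².

Conclusion: No, this is NOT an identity.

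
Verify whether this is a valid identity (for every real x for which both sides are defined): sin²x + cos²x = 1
Claim: sin²x + cos²x = 1.
Reasoning: The point (cos x, sin x) lies on the unit circle X² + Y² = 1, so cos²x + sin²x = 1 for every real x.
So the two sides agree for every real x for which both sides are defined.

Conclusion: Yes, this is an identity.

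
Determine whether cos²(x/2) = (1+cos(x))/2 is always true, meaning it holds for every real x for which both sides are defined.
Claim: cos²(x/2) = (1+cos(x))/2.
Reasoning: Use cos(2θ) = 2cos²θ - 1 with θ = x/2: cos(x) = 2cos²(x/2) - 1. Solving for cos²(x/2) gives (1 + cos(x))/2.
So the two sides agree for every real x for which both sides are defined.

Conclusion: Yes, this is an identity.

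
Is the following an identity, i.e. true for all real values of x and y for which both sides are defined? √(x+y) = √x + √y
No, this is NOT an identity.

Claim: √(x+y) = √x + √y.
Test a specific point where both sides are defined: x = 2, y = 3/2.
LHS = √(x+y) ≈ 1.8708
RHS = √x + √y ≈ 2.6390
Since 1.8708 ≠ 2.6390, the equation fails at this point, so it cannot hold for all real values of x and y for which both sides are defined.
Squaring the right side gives x + 2√(xy) + y, not x + y.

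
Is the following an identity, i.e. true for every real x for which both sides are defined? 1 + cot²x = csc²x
Claim: 1 + cot²x = csc²x.
Reasoning: Start from sin²x + cos²x = 1 and divide every term by sin²x (allowed wherever cot x and csc x are defined): 1 + cot²x = 1/sin²x = csc²x.
So the two sides agree for every real x for which both sides are defined.

Conclusion: Yes, this is an identity.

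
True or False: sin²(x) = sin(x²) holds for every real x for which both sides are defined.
False.

Claim: sin²(x) = sin(x²).
Test a specific point where both sides are defined: x = π/2.
LHS = sin²(x) ≈ 1.0000
RHS = sin(x²) ≈ 0.6243
Since 1.0000 ≠ 0.6243, the equation fails at this point, so it cannot hold for every real x for which both sides are defined.
sin²(x) means (sin x)², squaring the output; sin(x²) squares the input. These are different functions.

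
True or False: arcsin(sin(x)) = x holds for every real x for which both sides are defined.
Claim: arcsin(sin(x)) = x.
Test a specific point where both sides are defined: x = 3π/4.
LHS = arcsin(sin(x)) ≈ 0.7854
RHS = x ≈ 2.3562
Since 0.7854 ≠ 2.3562, the equation fails at this point, so it cannot hold for every real x for which both sides are defined.
arcsin only returns values in [-π/2, π/2], so arcsin(sin(x)) = x holds only for x in that interval, not for all real x.

Conclusion: False.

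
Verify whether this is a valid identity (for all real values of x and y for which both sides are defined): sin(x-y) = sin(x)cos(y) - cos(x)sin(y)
Yes, this is an identity.

Claim: sin(x-y) = sin(x)cos(y) - cos(x)sin(y).
Reasoning: Replace y by -y in sin(x+y) = sin(x)cos(y) + cos(x)sin(y) and use cos(-y) = cos(y), sin(-y) = -sin(y): sin(x-y) = sin(x)cos(y) - cos(x)sin(y).
So the two sides agree for all real values of x and y for which both sides are defined.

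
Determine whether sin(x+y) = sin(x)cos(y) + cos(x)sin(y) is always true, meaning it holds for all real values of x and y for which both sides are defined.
Claim: sin(x+y) = sin(x)cos(y) + cos(x)sin(y).
Reasoning: By Euler's formula e^(i(x+y)) = e^(ix)·e^(iy) = (cos x + i·sin x)(cos y + i·sin y). The imaginary part of the left side is sin(x+y); the imaginary part of the product is sin(x)cos(y) + cos(x)sin(y).
So the two sides agree for all real values of x and y for which both sides are defined.

Conclusion: Yes, this is an identity.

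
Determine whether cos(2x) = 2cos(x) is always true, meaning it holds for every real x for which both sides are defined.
No, this is NOT an identity.

Claim: cos(2x) = 2cos(x).
Test a specific point where both sides are defined: x = -π/3.
LHS = cos(2x) ≈ -0.5000
RHS = 2cos(x) ≈ 1.0000
Since -0.5000 ≠ 1.0000, the equation fails at this point, so it cannot hold for every real x for which both sides are defined.
The correct double-angle formula is cos(2x) = cos²x - sin²x.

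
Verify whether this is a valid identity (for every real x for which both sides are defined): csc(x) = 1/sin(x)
Claim: csc(x) = 1/sin(x).
Reasoning: csc(x) is by definition the reciprocal of sin(x), wherever sin(x) ≠ 0.
So the two sides agree for every real x for which both sides are defined.

Conclusion: Yes, this is an identity.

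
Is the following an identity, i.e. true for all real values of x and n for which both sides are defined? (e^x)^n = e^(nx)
Yes, this is an identity.

Claim: (e^x)^n = e^(nx).
Reasoning: e^x is a positive real number, and for a positive base B and real exponent n, B^n = e^(n·ln B). With B = e^x, ln B = x, so (e^x)^n = e^(n·x).
So the two sides agree for all real values of x and n for which both sides are defined.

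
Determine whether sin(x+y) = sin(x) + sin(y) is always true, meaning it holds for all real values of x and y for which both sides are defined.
Claim: sin(x+y) = sin(x) + sin(y).
Test a specific point where both sides are defined: x = π/4, y = -π/6.
LHS = sin(x+y) ≈ 0.2588
RHS = sin(x) + sin(y) ≈ 0.2071
Since 0.2588 ≠ 0.2071, the equation fails at this point, so it cannot hold for all real values of x and y for which both sides are defined.
The correct expansion is sin(x+y) = sin(x)cos(y) + cos(x)sin(y); sine is not additive.

Conclusion: No, this is NOT an identity.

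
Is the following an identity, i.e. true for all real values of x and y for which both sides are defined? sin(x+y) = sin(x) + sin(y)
No, this is NOT an identity.

Claim: sin(x+y) = sin(x) + sin(y).
Test a specific point where both sides are defined: x = 2π/3, y = π.
LHS = sin(x+y) ≈ -0.8660
RHS = sin(x) + sin(y) ≈ 0.8660
Since -0.8660 ≠ 0.8660, the equation fails at this point, so it cannot hold for all real values of x and y for which both sides are defined.
The correct expansion is sin(x+y) = sin(x)cos(y) + cos(x)sin(y); sine is not additive.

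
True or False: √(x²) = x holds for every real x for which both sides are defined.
Claim: √(x²) = x.
Test a specific point where both sides are defined: x = -3.
LHS = √(x²) ≈ 3.0000
RHS = x ≈ -3.0000
Since 3.0000 ≠ -3.0000, the equation fails at this point, so it cannot hold for every real x for which both sides are defined.
√(x²) = |x|, which differs from x whenever x < 0 (both sides are defined for every real x).

Conclusion: False.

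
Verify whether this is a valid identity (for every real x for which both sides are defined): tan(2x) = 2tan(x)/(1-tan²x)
Yes, this is an identity.

Claim: tan(2x) = 2tan(x)/(1-tan²x).
Reasoning: tan(2x) = sin(2x)/cos(2x) = 2sin(x)cos(x) / (cos²x - sin²x). Divide numerator and denominator by cos²x: 2tan(x) / (1 - tan²x).
So the two sides agree for every real x for which both sides are defined.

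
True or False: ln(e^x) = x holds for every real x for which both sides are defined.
True.

Claim: ln(e^x) = x.
Reasoning: ln is the inverse of the exponential: ln(e^x) asks for the exponent p with e^p = e^x, and since e^p is one-to-one that exponent is p = x.
So the two sides agree for every real x for which both sides are defined.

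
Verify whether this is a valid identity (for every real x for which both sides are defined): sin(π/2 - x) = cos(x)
Claim: sin(π/2 - x) = cos(x).
Reasoning: Use sin(u - v) = sin(u)cos(v) - cos(u)sin(v) with u = π/2, v = x: sin(π/2)cos(x) - cos(π/2)sin(x) = 1·cos(x) - 0·sin(x) = cos(x).
So the two sides agree for every real x for which both sides are defined.

Conclusion: Yes, this is an identity.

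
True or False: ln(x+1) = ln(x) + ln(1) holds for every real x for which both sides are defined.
False.

Claim: ln(x+1) = ln(x) + ln(1).
Test a specific point where both sides are defined: x = 2.
LHS = ln(x+1) ≈ 1.0986
RHS = ln(x) + ln(1) ≈ 0.6931
Since 1.0986 ≠ 0.6931, the equation fails at this point, so it cannot hold for every real x for which both sides are defined.
ln(1) = 0, so the right side is just ln(x), which differs from ln(x+1).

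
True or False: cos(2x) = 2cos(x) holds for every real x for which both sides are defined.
False.

Claim: cos(2x) = 2cos(x).
Test a specific point where both sides are defined: x = 2π/3.
LHS = cos(2x) ≈ -0.5000
RHS = 2cos(x) ≈ -1.0000
Since -0.5000 ≠ -1.0000, the equation fails at this point, so it cannot hold for every real x for which both sides are defined.
The correct double-angle formula is cos(2x) = cos²x - sin²x.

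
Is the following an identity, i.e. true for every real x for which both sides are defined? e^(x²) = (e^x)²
No, this is NOT an identity.

Claim: e^(x²) = (e^x)².
Test a specific point where both sides are defined: x = 3.
LHS = e^(x²) ≈ 8103.0839
RHS = (e^x)² ≈ 403.4288
Since 8103.0839 ≠ 403.4288, the equation fails at this point, so it cannot hold for every real x for which both sides are defined.
(e^x)² = e^(2x), and 2x ≠ x² in general.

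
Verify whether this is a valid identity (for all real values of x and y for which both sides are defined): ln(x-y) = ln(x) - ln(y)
No, this is NOT an identity.

Claim: ln(x-y) = ln(x) - ln(y).
Test a specific point where both sides are defined: x = 5, y = 1/2.
LHS = ln(x-y) ≈ 1.5041
RHS = ln(x) - ln(y) ≈ 2.3026
Since 1.5041 ≠ 2.3026, the equation fails at this point, so it cannot hold for all real values of x and y for which both sides are defined.
ln(x) - ln(y) = ln(x/y), not ln(x-y).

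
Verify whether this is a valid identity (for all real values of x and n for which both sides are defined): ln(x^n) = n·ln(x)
Yes, this is an identity.

Claim: ln(x^n) = n·ln(x).
Reasoning: The right side requires x > 0. For x > 0, x^n = (e^(ln x))^n = e^(n·ln x), so taking ln of both sides gives ln(x^n) = n·ln(x).
So the two sides agree for all real values of x and n for which both sides are defined.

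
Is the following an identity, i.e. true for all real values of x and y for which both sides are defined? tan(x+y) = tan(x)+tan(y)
No, this is NOT an identity.

Claim: tan(x+y) = tan(x)+tan(y).
Test a specific point where both sides are defined: x = 3π/4, y = 2π/3.
LHS = tan(x+y) ≈ 3.7321
RHS = tan(x)+tan(y) ≈ -2.7321
Since 3.7321 ≠ -2.7321, the equation fails at this point, so it cannot hold for all real values of x and y for which both sides are defined.
The correct formula is tan(x+y) = (tan(x) + tan(y))/(1 - tan(x)tan(y)).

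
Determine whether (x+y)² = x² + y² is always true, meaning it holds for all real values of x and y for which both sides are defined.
No, this is NOT an identity.

Claim: (x+y)² = x² + y².
Test a specific point where both sides are defined: x = -1, y = 2.
LHS = (x+y)² ≈ 1.0000
RHS = x² + y² ≈ 5.0000
Since 1.0000 ≠ 5.0000, the equation fails at this point, so it cannot hold for all real values of x and y for which both sides are defined.
The correct expansion is (x+y)² = x² + 2xy + y²; the cross term 2xy is missing.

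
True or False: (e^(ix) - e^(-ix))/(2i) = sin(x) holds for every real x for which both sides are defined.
Claim: (e^(ix) - e^(-ix))/(2i) = sin(x).
Reasoning: By Euler's formula e^(ix) = cos(x) + i·sin(x) and e^(-ix) = cos(x) - i·sin(x). Subtracting cancels the cosine terms: e^(ix) - e^(-ix) = 2i·sin(x); divide by 2i.
So the two sides agree for every real x for which both sides are defined.

Conclusion: True.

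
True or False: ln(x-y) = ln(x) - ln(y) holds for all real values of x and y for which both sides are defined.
Claim: ln(x-y) = ln(x) - ln(y).
Test a specific point where both sides are defined: x = 3, y = 1/2.
LHS = ln(x-y) ≈ 0.9163
RHS = ln(x) - ln(y) ≈ 1.7918
Since 0.9163 ≠ 1.7918, the equation fails at this point, so it cannot hold for all real values of x and y for which both sides are defined.
ln(x) - ln(y) = ln(x/y), not ln(x-y).

Conclusion: False.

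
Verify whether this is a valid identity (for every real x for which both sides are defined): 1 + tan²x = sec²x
Yes, this is an identity.

Claim: 1 + tan²x = sec²x.
Reasoning: Start from sin²x + cos²x = 1 and divide every term by cos²x (allowed wherever tan x and sec x are defined): tan²x + 1 = 1/cos²x = sec²x.
So the two sides agree for every real x for which both sides are defined.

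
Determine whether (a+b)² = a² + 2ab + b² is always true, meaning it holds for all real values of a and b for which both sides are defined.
Yes, this is an identity.

Claim: (a+b)² = a² + 2ab + b².
Reasoning: Expand: (a+b)² = (a+b)(a+b) = a·a + a·b + b·a + b·b = a² + 2ab + b².
So the two sides agree for all real values of a and b for which both sides are defined.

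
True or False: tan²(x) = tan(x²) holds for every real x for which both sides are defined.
Claim: tan²(x) = tan(x²).
Test a specific point where both sides are defined: x = π/3.
LHS = tan²(x) ≈ 3.0000
RHS = tan(x²) ≈ 1.9485
Since 3.0000 ≠ 1.9485, the equation fails at this point, so it cannot hold for every real x for which both sides are defined.
tan²(x) means (tan x)², squaring the output; tan(x²) squares the input. These are different functions.

Conclusion: False.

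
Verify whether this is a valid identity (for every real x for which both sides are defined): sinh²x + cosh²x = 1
Claim: sinh²x + cosh²x = 1.
Test a specific point where both sides are defined: x = 2.
LHS = sinh²x + cosh²x ≈ 27.3082
RHS = 1 ≈ 1.0000
Since 27.3082 ≠ 1.0000, the equation fails at this point, so it cannot hold for every real x for which both sides are defined.
The correct hyperbolic identity is cosh²x - sinh²x = 1 (a difference); the sum sinh²x + cosh²x equals cosh(2x).

Conclusion: No, this is NOT an identity.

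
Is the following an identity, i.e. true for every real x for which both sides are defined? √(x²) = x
Claim: √(x²) = x.
Test a specific point where both sides are defined: x = -3.
LHS = √(x²) ≈ 3.0000
RHS = x ≈ -3.0000
Since 3.0000 ≠ -3.0000, the equation fails at this point, so it cannot hold for every real x for which both sides are defined.
√(x²) = |x|, which differs from x whenever x < 0 (both sides are defined for every real x).

Conclusion: No, this is NOT an identity.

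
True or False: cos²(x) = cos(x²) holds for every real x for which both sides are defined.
Claim: cos²(x) = cos(x²).
Test a specific point where both sides are defined: x = π/4.
LHS = cos²(x) ≈ 0.5000
RHS = cos(x²) ≈ 0.8157
Since 0.5000 ≠ 0.8157, the equation fails at this point, so it cannot hold for every real x for which both sides are defined.
cos²(x) means (cos x)², squaring the output; cos(x²) squares the input. These are different functions.

Conclusion: False.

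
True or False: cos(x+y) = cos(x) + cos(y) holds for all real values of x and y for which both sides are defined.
False.

Claim: cos(x+y) = cos(x) + cos(y).
Test a specific point where both sides are defined: x = 3π/4, y = π/6.
LHS = cos(x+y) ≈ -0.9659
RHS = cos(x) + cos(y) ≈ 0.1589
Since -0.9659 ≠ 0.1589, the equation fails at this point, so it cannot hold for all real values of x and y for which both sides are defined.
The correct expansion is cos(x+y) = cos(x)cos(y) - sin(x)sin(y); cosine is not additive.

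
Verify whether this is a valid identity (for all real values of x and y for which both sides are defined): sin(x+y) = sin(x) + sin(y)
Claim: sin(x+y) = sin(x) + sin(y).
Test a specific point where both sides are defined: x = π/6, y = π/6.
LHS = sin(x+y) ≈ 0.8660
RHS = sin(x) + sin(y) ≈ 1.0000
Since 0.8660 ≠ 1.0000, the equation fails at this point, so it cannot hold for all real values of x and y for which both sides are defined.
The correct expansion is sin(x+y) = sin(x)cos(y) + cos(x)sin(y); sine is not additive.

Conclusion: No, this is NOT an identity.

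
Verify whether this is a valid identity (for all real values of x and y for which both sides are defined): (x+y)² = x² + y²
No, this is NOT an identity.

Claim: (x+y)² = x² + y².
Test a specific point where both sides are defined: x = 3/2, y = 2.
LHS = (x+y)² ≈ 12.2500
RHS = x² + y² ≈ 6.2500
Since 12.2500 ≠ 6.2500, the equation fails at this point, so it cannot hold for all real values of x and y for which both sides are defined.
The correct expansion is (x+y)² = x² + 2xy + y²; the cross term 2xy is missing.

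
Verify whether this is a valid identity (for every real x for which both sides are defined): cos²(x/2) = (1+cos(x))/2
Claim: cos²(x/2) = (1+cos(x))/2.
Reasoning: Use cos(2θ) = 2cos²θ - 1 with θ = x/2: cos(x) = 2cos²(x/2) - 1. Solving for cos²(x/2) gives (1 + cos(x))/2.
So the two sides agree for every real x for which both sides are defined.

Conclusion: Yes, this is an identity.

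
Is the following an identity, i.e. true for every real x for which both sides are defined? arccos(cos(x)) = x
No, this is NOT an identity.

Claim: arccos(cos(x)) = x.
Test a specific point where both sides are defined: x = -π/3.
LHS = arccos(cos(x)) ≈ 1.0472
RHS = x ≈ -1.0472
Since 1.0472 ≠ -1.0472, the equation fails at this point, so it cannot hold for every real x for which both sides are defined.
arccos only returns values in [0, π], so arccos(cos(x)) = x holds only for x in that interval, not for all real x.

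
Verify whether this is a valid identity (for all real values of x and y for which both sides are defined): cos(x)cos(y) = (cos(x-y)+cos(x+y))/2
Claim: cos(x)cos(y) = (cos(x-y)+cos(x+y))/2.
Reasoning: cos(x-y) = cos(x)cos(y) + sin(x)sin(y) and cos(x+y) = cos(x)cos(y) - sin(x)sin(y). Adding, cos(x-y) + cos(x+y) = 2cos(x)cos(y); divide by 2.
So the two sides agree for all real values of x and y for which both sides are defined.

Conclusion: Yes, this is an identity.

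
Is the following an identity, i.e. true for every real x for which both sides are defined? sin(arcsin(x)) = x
Claim: sin(arcsin(x)) = x.
Reasoning: For -1 ≤ x ≤ 1 (where arcsin is defined), arcsin(x) is by definition an angle whose sine equals x. Taking the sine of that angle returns x. (Note the other order, arcsin(sin x) = x, is NOT an identity.)
So the two sides agree for every real x for which both sides are defined.

Conclusion: Yes, this is an identity.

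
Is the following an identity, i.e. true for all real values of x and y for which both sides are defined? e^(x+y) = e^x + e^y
No, this is NOT an identity.

Claim: e^(x+y) = e^x + e^y.
Test a specific point where both sides are defined: x = 1/2, y = 4.
LHS = e^(x+y) ≈ 90.0171
RHS = e^x + e^y ≈ 56.2469
Since 90.0171 ≠ 56.2469, the equation fails at this point, so it cannot hold for all real values of x and y for which both sides are defined.
The correct rule is e^(x+y) = e^x · e^y (a product, not a sum).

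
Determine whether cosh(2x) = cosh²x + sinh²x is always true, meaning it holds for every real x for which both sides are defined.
Claim: cosh(2x) = cosh²x + sinh²x.
Reasoning: cosh²x = (e^(2x) + 2 + e^(-2x))/4 and sinh²x = (e^(2x) - 2 + e^(-2x))/4. Adding gives (2e^(2x) + 2e^(-2x))/4 = (e^(2x) + e^(-2x))/2 = cosh(2x).
So the two sides agree for every real x for which both sides are defined.

Conclusion: Yes, this is an identity.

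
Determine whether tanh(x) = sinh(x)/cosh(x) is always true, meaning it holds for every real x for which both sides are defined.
Claim: tanh(x) = sinh(x)/cosh(x).
Reasoning: tanh(x) is defined as sinh(x)/cosh(x) = (e^x - e^-x)/(e^x + e^-x); cosh(x) ≥ 1 is never zero, so this holds for every real x.
So the two sides agree for every real x for which both sides are defined.

Conclusion: Yes, this is an identity.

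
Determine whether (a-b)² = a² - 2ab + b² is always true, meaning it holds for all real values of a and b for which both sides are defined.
Yes, this is an identity.

Claim: (a-b)² = a² - 2ab + b².
Reasoning: Expand: (a-b)² = (a-b)(a-b) = a·a - a·b - b·a + b·b = a² - 2ab + b².
So the two sides agree for all real values of a and b for which both sides are defined.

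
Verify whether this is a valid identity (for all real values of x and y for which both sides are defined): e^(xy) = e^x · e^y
Claim: e^(xy) = e^x · e^y.
Test a specific point where both sides are defined: x = -3, y = -2.
LHS = e^(xy) ≈ 403.4288
RHS = e^x · e^y ≈ 0.0067
Since 403.4288 ≠ 0.0067, the equation fails at this point, so it cannot hold for all real values of x and y for which both sides are defined.
e^x · e^y = e^(x+y), not e^(xy).

Conclusion: No, this is NOT an identity.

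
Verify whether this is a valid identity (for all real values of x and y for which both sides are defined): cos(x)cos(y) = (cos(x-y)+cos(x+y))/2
Claim: cos(x)cos(y) = (cos(x-y)+cos(x+y))/2.
Reasoning: cos(x-y) = cos(x)cos(y) + sin(x)sin(y) and cos(x+y) = cos(x)cos(y) - sin(x)sin(y). Adding, cos(x-y) + cos(x+y) = 2cos(x)cos(y); divide by 2.
So the two sides agree for all real values of x and y for which both sides are defined.

Conclusion: Yes, this is an identity.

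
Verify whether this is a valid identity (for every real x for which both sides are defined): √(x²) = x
Claim: √(x²) = x.
Test a specific point where both sides are defined: x = -1.
LHS = √(x²) ≈ 1.0000
RHS = x ≈ -1.0000
Since 1.0000 ≠ -1.0000, the equation fails at this point, so it cannot hold for every real x for which both sides are defined.
√(x²) = |x|, which differs from x whenever x < 0 (both sides are defined for every real x).

Conclusion: No, this is NOT an identity.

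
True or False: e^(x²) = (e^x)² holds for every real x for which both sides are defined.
False.

Claim: e^(x²) = (e^x)².
Test a specific point where both sides are defined: x = 1/2.
LHS = e^(x²) ≈ 1.2840
RHS = (e^x)² ≈ 2.7183
Since 1.2840 ≠ 2.7183, the equation fails at this point, so it cannot hold for every real x for which both sides are defined.
(e^x)² = e^(2x), and 2x ≠ x² in general.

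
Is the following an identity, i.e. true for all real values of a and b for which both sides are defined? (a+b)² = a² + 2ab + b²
Yes, this is an identity.

Claim: (a+b)² = a² + 2ab + b².
Reasoning: Expand: (a+b)² = (a+b)(a+b) = a·a + a·b + b·a + b·b = a² + 2ab + b².
So the two sides agree for all real values of a and b for which both sides are defined.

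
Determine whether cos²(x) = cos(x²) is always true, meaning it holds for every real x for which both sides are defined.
Claim: cos²(x) = cos(x²).
Test a specific point where both sides are defined: x = 3π/4.
LHS = cos²(x) ≈ 0.5000
RHS = cos(x²) ≈ 0.7442
Since 0.5000 ≠ 0.7442, the equation fails at this point, so it cannot hold for every real x for which both sides are defined.
cos²(x) means (cos x)², squaring the output; cos(x²) squares the input. These are different functions.

Conclusion: No, this is NOT an identity.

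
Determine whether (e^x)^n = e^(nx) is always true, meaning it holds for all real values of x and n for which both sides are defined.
Yes, this is an identity.

Claim: (e^x)^n = e^(nx).
Reasoning: e^x is a positive real number, and for a positive base B and real exponent n, B^n = e^(n·ln B). With B = e^x, ln B = x, so (e^x)^n = e^(n·x).
So the two sides agree for all real values of x and n for which both sides are defined.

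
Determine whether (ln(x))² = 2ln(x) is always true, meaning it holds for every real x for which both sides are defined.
Claim: (ln(x))² = 2ln(x).
Test a specific point where both sides are defined: x = 1/2.
LHS = (ln(x))² ≈ 0.4805
RHS = 2ln(x) ≈ -1.3863
Since 0.4805 ≠ -1.3863, the equation fails at this point, so it cannot hold for every real x for which both sides are defined.
2ln(x) equals ln(x²), which is not the same as (ln x)².

Conclusion: No, this is NOT an identity.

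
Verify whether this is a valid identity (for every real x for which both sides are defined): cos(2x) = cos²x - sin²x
Claim: cos(2x) = cos²x - sin²x.
Reasoning: Put y = x in the addition formula cos(x+y) = cos(x)cos(y) - sin(x)sin(y): cos(2x) = cos²x - sin²x.
So the two sides agree for every real x for which both sides are defined.

Conclusion: Yes, this is an identity.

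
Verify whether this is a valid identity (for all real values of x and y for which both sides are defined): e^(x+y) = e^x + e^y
No, this is NOT an identity.

Claim: e^(x+y) = e^x + e^y.
Test a specific point where both sides are defined: x = 4, y = -2.
LHS = e^(x+y) ≈ 7.3891
RHS = e^x + e^y ≈ 54.7335
Since 7.3891 ≠ 54.7335, the equation fails at this point, so it cannot hold for all real values of x and y for which both sides are defined.
The correct rule is e^(x+y) = e^x · e^y (a product, not a sum).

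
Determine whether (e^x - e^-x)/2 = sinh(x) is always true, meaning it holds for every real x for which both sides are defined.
Yes, this is an identity.

Claim: (e^x - e^-x)/2 = sinh(x).
Reasoning: This is exactly the definition of the hyperbolic sine: sinh(x) := (e^x - e^-x)/2.
So the two sides agree for every real x for which both sides are defined.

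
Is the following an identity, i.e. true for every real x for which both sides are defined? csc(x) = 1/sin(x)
Yes, this is an identity.

Claim: csc(x) = 1/sin(x).
Reasoning: csc(x) is by definition the reciprocal of sin(x), wherever sin(x) ≠ 0.
So the two sides agree for every real x for which both sides are defined.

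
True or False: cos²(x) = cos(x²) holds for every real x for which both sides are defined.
False.

Claim: cos²(x) = cos(x²).
Test a specific point where both sides are defined: x = π/2.
LHS = cos²(x) ≈ 0.0000
RHS = cos(x²) ≈ -0.7812
Since 0.0000 ≠ -0.7812, the equation fails at this point, so it cannot hold for every real x for which both sides are defined.
cos²(x) means (cos x)², squaring the output; cos(x²) squares the input. These are different functions.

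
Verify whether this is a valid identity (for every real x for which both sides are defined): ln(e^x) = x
Yes, this is an identity.

Claim: ln(e^x) = x.
Reasoning: ln is the inverse of the exponential: ln(e^x) asks for the exponent p with e^p = e^x, and since e^p is one-to-one that exponent is p = x.
So the two sides agree for every real x for which both sides are defined.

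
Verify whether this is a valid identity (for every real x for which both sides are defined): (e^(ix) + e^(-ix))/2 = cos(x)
Claim: (e^(ix) + e^(-ix))/2 = cos(x).
Reasoning: By Euler's formula e^(ix) = cos(x) + i·sin(x) and e^(-ix) = cos(x) - i·sin(x). Adding cancels the sine terms: e^(ix) + e^(-ix) = 2cos(x); divide by 2.
So the two sides agree for every real x for which both sides are defined.

Conclusion: Yes, this is an identity.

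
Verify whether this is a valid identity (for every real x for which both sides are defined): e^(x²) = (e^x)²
Claim: e^(x²) = (e^x)².
Test a specific point where both sides are defined: x = -2.
LHS = e^(x²) ≈ 54.5982
RHS = (e^x)² ≈ 0.0183
Since 54.5982 ≠ 0.0183, the equation fails at this point, so it cannot hold for every real x for which both sides are defined.
(e^x)² = e^(2x), and 2x ≠ x² in general.

Conclusion: No, this is NOT an identity.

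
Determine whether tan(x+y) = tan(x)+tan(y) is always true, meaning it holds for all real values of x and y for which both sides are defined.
Claim: tan(x+y) = tan(x)+tan(y).
Test a specific point where both sides are defined: x = π/4, y = π/6.
LHS = tan(x+y) ≈ 3.7321
RHS = tan(x)+tan(y) ≈ 1.5774
Since 3.7321 ≠ 1.5774, the equation fails at this point, so it cannot hold for all real values of x and y for which both sides are defined.
The correct formula is tan(x+y) = (tan(x) + tan(y))/(1 - tan(x)tan(y)).

Conclusion: No, this is NOT an identity.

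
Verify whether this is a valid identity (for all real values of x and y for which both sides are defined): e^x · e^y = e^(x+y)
Claim: e^x · e^y = e^(x+y).
Reasoning: This is the law of exponents for a common base: multiplying powers adds exponents. E.g. from the series, (Σ x^j/j!)(Σ y^k/k!) = Σ_m (Σ_{j+k=m} x^j y^k/(j!k!)) = Σ_m (x+y)^m/m! by the binomial theorem.
So the two sides agree for all real values of x and y for which both sides are defined.

Conclusion: Yes, this is an identity.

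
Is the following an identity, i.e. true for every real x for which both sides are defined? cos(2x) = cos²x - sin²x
Yes, this is an identity.

Claim: cos(2x) = cos²x - sin²x.
Reasoning: Put y = x in the addition formula cos(x+y) = cos(x)cos(y) - sin(x)sin(y): cos(2x) = cos²x - sin²x.
So the two sides agree for every real x for which both sides are defined.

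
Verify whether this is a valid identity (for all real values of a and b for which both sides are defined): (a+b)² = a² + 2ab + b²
Claim: (a+b)² = a² + 2ab + b².
Reasoning: Expand: (a+b)² = (a+b)(a+b) = a·a + a·b + b·a + b·b = a² + 2ab + b².
So the two sides agree for all real values of a and b for which both sides are defined.

Conclusion: Yes, this is an identity.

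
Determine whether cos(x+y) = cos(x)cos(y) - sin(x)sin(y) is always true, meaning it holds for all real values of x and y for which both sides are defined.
Yes, this is an identity.

Claim: cos(x+y) = cos(x)cos(y) - sin(x)sin(y).
Reasoning: By Euler's formula e^(i(x+y)) = e^(ix)·e^(iy) = (cos x + i·sin x)(cos y + i·sin y). The real part of the left side is cos(x+y); the real part of the product is cos(x)cos(y) - sin(x)sin(y) (since i·i = -1).
So the two sides agree for all real values of x and y for which both sides are defined.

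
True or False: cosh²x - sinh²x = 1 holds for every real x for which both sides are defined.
True.

Claim: cosh²x - sinh²x = 1.
Reasoning: With cosh(x) = (e^x + e^-x)/2 and sinh(x) = (e^x - e^-x)/2: cosh²x = (e^(2x) + 2 + e^(-2x))/4 and sinh²x = (e^(2x) - 2 + e^(-2x))/4. Subtracting leaves 4/4 = 1.
So the two sides agree for every real x for which both sides are defined.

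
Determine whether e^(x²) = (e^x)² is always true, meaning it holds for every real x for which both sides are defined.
Claim: e^(x²) = (e^x)².
Test a specific point where both sides are defined: x = 1.
LHS = e^(x²) ≈ 2.7183
RHS = (e^x)² ≈ 7.3891
Since 2.7183 ≠ 7.3891, the equation fails at this point, so it cannot hold for every real x for which both sides are defined.
(e^x)² = e^(2x), and 2x ≠ x² in general.

Conclusion: No, this is NOT an identity.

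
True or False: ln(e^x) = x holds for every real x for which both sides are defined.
Claim: ln(e^x) = x.
Reasoning: ln is the inverse of the exponential: ln(e^x) asks for the exponent p with e^p = e^x, and since e^p is one-to-one that exponent is p = x.
So the two sides agree for every real x for which both sides are defined.

Conclusion: True.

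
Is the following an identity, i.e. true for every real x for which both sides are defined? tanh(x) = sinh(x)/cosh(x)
Claim: tanh(x) = sinh(x)/cosh(x).
Reasoning: tanh(x) is defined as sinh(x)/cosh(x) = (e^x - e^-x)/(e^x + e^-x); cosh(x) ≥ 1 is never zero, so this holds for every real x.
So the two sides agree for every real x for which both sides are defined.

Conclusion: Yes, this is an identity.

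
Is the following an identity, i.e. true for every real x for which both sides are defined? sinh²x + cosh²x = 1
No, this is NOT an identity.

Claim: sinh²x + cosh²x = 1.
Test a specific point where both sides are defined: x = 3.
LHS = sinh²x + cosh²x ≈ 201.7156
RHS = 1 ≈ 1.0000
Since 201.7156 ≠ 1.0000, the equation fails at this point, so it cannot hold for every real x for which both sides are defined.
The correct hyperbolic identity is cosh²x - sinh²x = 1 (a difference); the sum sinh²x + cosh²x equals cosh(2x).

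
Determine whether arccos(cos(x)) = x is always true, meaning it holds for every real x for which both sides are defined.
No, this is NOT an identity.

Claim: arccos(cos(x)) = x.
Test a specific point where both sides are defined: x = -π/2.
LHS = arccos(cos(x)) ≈ 1.5708
RHS = x ≈ -1.5708
Since 1.5708 ≠ -1.5708, the equation fails at this point, so it cannot hold for every real x for which both sides are defined.
arccos only returns values in [0, π], so arccos(cos(x)) = x holds only for x in that interval, not for all real x.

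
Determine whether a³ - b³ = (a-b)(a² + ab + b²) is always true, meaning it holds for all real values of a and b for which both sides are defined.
Yes, this is an identity.

Claim: a³ - b³ = (a-b)(a² + ab + b²).
Reasoning: Expand the right side: (a-b)(a² + ab + b²) = a³ + a²b + ab² - a²b - ab² - b³ = a³ - b³ (the middle terms cancel in pairs).
So the two sides agree for all real values of a and b for which both sides are defined.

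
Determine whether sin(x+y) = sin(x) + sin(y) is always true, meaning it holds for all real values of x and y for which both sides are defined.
No, this is NOT an identity.

Claim: sin(x+y) = sin(x) + sin(y).
Test a specific point where both sides are defined: x = -π/6, y = 3π/4.
LHS = sin(x+y) ≈ 0.9659
RHS = sin(x) + sin(y) ≈ 0.2071
Since 0.9659 ≠ 0.2071, the equation fails at this point, so it cannot hold for all real values of x and y for which both sides are defined.
The correct expansion is sin(x+y) = sin(x)cos(y) + cos(x)sin(y); sine is not additive.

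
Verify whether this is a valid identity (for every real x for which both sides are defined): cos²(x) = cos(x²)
No, this is NOT an identity.

Claim: cos²(x) = cos(x²).
Test a specific point where both sides are defined: x = -π/6.
LHS = cos²(x) ≈ 0.7500
RHS = cos(x²) ≈ 0.9627
Since 0.7500 ≠ 0.9627, the equation fails at this point, so it cannot hold for every real x for which both sides are defined.
cos²(x) means (cos x)², squaring the output; cos(x²) squares the input. These are different functions.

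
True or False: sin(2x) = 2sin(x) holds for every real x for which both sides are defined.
Claim: sin(2x) = 2sin(x).
Test a specific point where both sides are defined: x = -π/4.
LHS = sin(2x) ≈ -1.0000
RHS = 2sin(x) ≈ -1.4142
Since -1.0000 ≠ -1.4142, the equation fails at this point, so it cannot hold for every real x for which both sides are defined.
The correct double-angle formula is sin(2x) = 2sin(x)cos(x).

Conclusion: False.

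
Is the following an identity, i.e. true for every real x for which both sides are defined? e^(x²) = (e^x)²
Claim: e^(x²) = (e^x)².
Test a specific point where both sides are defined: x = 3/2.
LHS = e^(x²) ≈ 9.4877
RHS = (e^x)² ≈ 20.0855
Since 9.4877 ≠ 20.0855, the equation fails at this point, so it cannot hold for every real x for which both sides are defined.
(e^x)² = e^(2x), and 2x ≠ x² in general.

Conclusion: No, this is NOT an identity.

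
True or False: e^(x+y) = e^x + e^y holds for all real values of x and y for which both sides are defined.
Claim: e^(x+y) = e^x + e^y.
Test a specific point where both sides are defined: x = -2, y = 2.
LHS = e^(x+y) ≈ 1.0000
RHS = e^x + e^y ≈ 7.5244
Since 1.0000 ≠ 7.5244, the equation fails at this point, so it cannot hold for all real values of x and y for which both sides are defined.
The correct rule is e^(x+y) = e^x · e^y (a product, not a sum).

Conclusion: False.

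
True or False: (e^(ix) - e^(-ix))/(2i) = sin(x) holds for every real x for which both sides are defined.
True.

Claim: (e^(ix) - e^(-ix))/(2i) = sin(x).
Reasoning: By Euler's formula e^(ix) = cos(x) + i·sin(x) and e^(-ix) = cos(x) - i·sin(x). Subtracting cancels the cosine terms: e^(ix) - e^(-ix) = 2i·sin(x); divide by 2i.
So the two sides agree for every real x for which both sides are defined.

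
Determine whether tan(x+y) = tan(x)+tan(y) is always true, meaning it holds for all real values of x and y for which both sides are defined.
Claim: tan(x+y) = tan(x)+tan(y).
Test a specific point where both sides are defined: x = π/4, y = 2π/3.
LHS = tan(x+y) ≈ -0.2679
RHS = tan(x)+tan(y) ≈ -0.7321
Since -0.2679 ≠ -0.7321, the equation fails at this point, so it cannot hold for all real values of x and y for which both sides are defined.
The correct formula is tan(x+y) = (tan(x) + tan(y))/(1 - tan(x)tan(y)).

Conclusion: No, this is NOT an identity.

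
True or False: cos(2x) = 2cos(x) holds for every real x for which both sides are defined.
False.

Claim: cos(2x) = 2cos(x).
Test a specific point where both sides are defined: x = π/3.
LHS = cos(2x) ≈ -0.5000
RHS = 2cos(x) ≈ 1.0000
Since -0.5000 ≠ 1.0000, the equation fails at this point, so it cannot hold for every real x for which both sides are defined.
The correct double-angle formula is cos(2x) = cos²x - sin²x.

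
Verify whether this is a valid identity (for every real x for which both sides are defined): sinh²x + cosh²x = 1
Claim: sinh²x + cosh²x = 1.
Test a specific point where both sides are defined: x = 3/2.
LHS = sinh²x + cosh²x ≈ 10.0677
RHS = 1 ≈ 1.0000
Since 10.0677 ≠ 1.0000, the equation fails at this point, so it cannot hold for every real x for which both sides are defined.
The correct hyperbolic identity is cosh²x - sinh²x = 1 (a difference); the sum sinh²x + cosh²x equals cosh(2x).

Conclusion: No, this is NOT an identity.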